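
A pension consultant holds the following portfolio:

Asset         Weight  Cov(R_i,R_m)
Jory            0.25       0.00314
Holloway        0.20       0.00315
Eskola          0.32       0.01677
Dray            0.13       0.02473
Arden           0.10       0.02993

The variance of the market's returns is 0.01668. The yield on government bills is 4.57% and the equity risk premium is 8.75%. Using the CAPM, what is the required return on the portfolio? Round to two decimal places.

β_Jory = 0.00314 / 0.01668 = 0.1882
β_Holloway = 0.00315 / 0.01668 = 0.1888
β_Eskola = 0.01677 / 0.01668 = 1.0054
β_Dray = 0.02473 / 0.01668 = 1.4826
β_Arden = 0.02993 / 0.01668 = 1.7944
β_P = Σ w_i β_i = 0.25×0.1882 + 0.20×0.1888 + 0.32×1.0054 + 0.13×1.4826 + 0.10×1.7944 = 0.7787
E(R_P) = R_f + β_P × MRP = 4.57% + 0.7787 × 8.75% = 11.38%

11.38%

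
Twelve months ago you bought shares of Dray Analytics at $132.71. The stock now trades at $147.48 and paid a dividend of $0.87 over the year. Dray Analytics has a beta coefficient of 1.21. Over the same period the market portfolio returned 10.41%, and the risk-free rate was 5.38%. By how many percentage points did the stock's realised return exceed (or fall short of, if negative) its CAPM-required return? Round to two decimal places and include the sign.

Realised HPR = (P1 + D1 − P0) / P0 = (147.48 + 0.87 − 132.71) / 132.71 = 15.64 / 132.71 = 11.7851%
MRP = 10.41% − 5.38% = 5.03%
CAPM required = R_f + β·MRP = 5.38% + 1.21 × 5.03% = 11.4663%
α = realised − required = 11.7851% − 11.4663% = +0.32%

+0.32%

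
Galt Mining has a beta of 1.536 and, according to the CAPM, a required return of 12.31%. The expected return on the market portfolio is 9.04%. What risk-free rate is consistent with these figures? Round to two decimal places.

2.94%

E(R) = R_f + β(E(R_m) − R_f) = R_f(1 − β) + β·E(R_m)
12.31% = R_f × (1 − 1.536) + 1.536 × 9.04%
12.31% = R_f × -0.536 + 13.88544%
R_f = (12.31% − 13.88544%) / -0.536 = 2.94%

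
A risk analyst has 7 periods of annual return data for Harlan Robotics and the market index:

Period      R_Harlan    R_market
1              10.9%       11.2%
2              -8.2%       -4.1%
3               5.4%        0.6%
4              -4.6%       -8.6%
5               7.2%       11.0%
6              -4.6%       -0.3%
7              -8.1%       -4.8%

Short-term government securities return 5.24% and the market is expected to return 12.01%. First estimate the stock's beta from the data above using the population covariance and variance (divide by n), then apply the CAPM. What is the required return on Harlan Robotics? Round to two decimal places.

11.29%

Mean R_i = (10.9 − 8.2 + 5.4 − 4.6 + 7.2 − 4.6 − 8.1) / 7 = -0.2857%
Mean R_m = (11.2 − 4.1 + 0.6 − 8.6 + 11.0 − 0.3 − 4.8) / 7 = 0.7143%
Σ(R_i − R̄_i)(R_m − R̄_m) = 319.3886  ⇒  Cov = 319.3886 / 7 = 45.6269
Σ(R_m − R̄_m)² = 357.1286  ⇒  Var(R_m) = 357.1286 / 7 = 51.0184
β = Cov / Var(R_m) = 45.6269 / 51.0184 = 0.8943
MRP = 12.01% − 5.24% = 6.77%
E(R) = R_f + β × MRP = 5.24% + 0.8943 × 6.77% = 11.29%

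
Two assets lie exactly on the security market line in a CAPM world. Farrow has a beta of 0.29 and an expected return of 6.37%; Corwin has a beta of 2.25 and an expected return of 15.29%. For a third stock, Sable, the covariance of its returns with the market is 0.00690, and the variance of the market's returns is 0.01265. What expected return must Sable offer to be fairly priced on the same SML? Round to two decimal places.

MRP = (15.29% − 6.37%) / (2.25 − 0.29) = 4.5510%
R_f = 6.37% − 0.29 × 4.5510% = 5.0502%
β_Sable = Cov / Var(R_m) = 0.00690 / 0.01265 = 0.5455
E(R_Sable) = R_f + β × MRP = 5.0502% + 0.5455 × 4.5510% = 7.53%

7.53%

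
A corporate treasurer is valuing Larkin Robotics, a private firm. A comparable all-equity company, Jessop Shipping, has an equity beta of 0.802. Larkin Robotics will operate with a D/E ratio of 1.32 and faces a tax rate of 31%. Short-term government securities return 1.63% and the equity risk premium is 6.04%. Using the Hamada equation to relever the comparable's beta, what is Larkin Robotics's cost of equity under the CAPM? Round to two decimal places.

β_L = β_U × [1 + (1 − t)(D/E)] = 0.802 × [1 + (1 − 0.31) × 1.32]
    = 0.802 × [1 + 0.69 × 1.32] = 0.802 × 1.9108 = 1.5325
E(R) = R_f + β_L × MRP = 1.63% + 1.5325 × 6.04% = 10.89%

10.89%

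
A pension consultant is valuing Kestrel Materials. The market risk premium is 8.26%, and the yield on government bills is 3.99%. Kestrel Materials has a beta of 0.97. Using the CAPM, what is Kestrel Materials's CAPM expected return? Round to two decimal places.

E(R) = R_f + β × MRP = 3.99% + 0.97 × 8.26% = 12.00%

12.00%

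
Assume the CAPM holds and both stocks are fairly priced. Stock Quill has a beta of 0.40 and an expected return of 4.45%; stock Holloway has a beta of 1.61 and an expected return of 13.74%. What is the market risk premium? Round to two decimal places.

Both satisfy E(R) = R_f + β·MRP, so the slope of the SML is
MRP = (13.74% − 4.45%) / (1.61 − 0.40) = 9.29% / 1.21 = 7.6777%

7.68%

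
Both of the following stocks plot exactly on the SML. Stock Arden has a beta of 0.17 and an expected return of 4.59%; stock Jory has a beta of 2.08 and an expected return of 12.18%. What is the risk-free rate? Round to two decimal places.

3.91%

Both satisfy E(R) = R_f + β·MRP, so the slope of the SML is
MRP = (12.18% − 4.59%) / (2.08 − 0.17) = 7.59% / 1.91 = 3.9738%
R_f = E(R_Arden) − β_Arden·MRP = 4.59% − 0.17 × 3.9738% = 3.9145%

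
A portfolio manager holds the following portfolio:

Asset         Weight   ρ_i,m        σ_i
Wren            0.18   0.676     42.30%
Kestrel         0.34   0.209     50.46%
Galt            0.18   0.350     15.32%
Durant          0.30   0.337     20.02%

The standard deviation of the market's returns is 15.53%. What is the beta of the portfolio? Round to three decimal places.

0.755

β_Wren = 0.676 × 42.30% / 15.53% = 1.8413
β_Kestrel = 0.209 × 50.46% / 15.53% = 0.6791
β_Galt = 0.350 × 15.32% / 15.53% = 0.3453
β_Durant = 0.337 × 20.02% / 15.53% = 0.4344
β_P = Σ w_i β_i = 0.18×1.8413 + 0.34×0.6791 + 0.18×0.3453 + 0.30×0.4344 = 0.7548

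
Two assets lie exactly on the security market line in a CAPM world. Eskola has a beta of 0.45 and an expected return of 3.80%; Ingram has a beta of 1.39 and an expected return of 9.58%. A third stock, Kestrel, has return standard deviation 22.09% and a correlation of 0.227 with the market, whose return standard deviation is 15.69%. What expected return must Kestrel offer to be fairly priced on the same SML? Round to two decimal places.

3.00%

MRP = (9.58% − 3.80%) / (1.39 − 0.45) = 6.1489%
R_f = 3.80% − 0.45 × 6.1489% = 1.0330%
β_Kestrel = ρ·σ_i/σ_m = 0.227 × 22.09 / 15.69 = 0.3196
E(R_Kestrel) = R_f + β × MRP = 1.0330% + 0.3196 × 6.1489% = 3.00%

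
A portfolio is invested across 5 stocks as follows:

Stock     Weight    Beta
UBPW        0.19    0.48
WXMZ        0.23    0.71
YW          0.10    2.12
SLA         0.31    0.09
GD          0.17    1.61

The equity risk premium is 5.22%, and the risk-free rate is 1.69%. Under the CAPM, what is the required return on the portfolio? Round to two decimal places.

5.70%

β_P = Σ w_i β_i = 0.19×0.48 + 0.23×0.71 + 0.10×2.12 + 0.31×0.09 + 0.17×1.61 = 0.7681
E(R_P) = R_f + β_P × MRP = 1.69% + 0.7681 × 5.22% = 5.70%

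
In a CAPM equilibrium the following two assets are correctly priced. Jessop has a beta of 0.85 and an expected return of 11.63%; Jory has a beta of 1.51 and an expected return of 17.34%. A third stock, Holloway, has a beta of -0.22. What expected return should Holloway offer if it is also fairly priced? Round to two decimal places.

2.37%

MRP (SML slope) = (17.34% − 11.63%) / (1.51 − 0.85) = 5.71% / 0.66 = 8.6515%
R_f (intercept) = 11.63% − 0.85 × 8.6515% = 4.2762%
E(R_Holloway) = R_f + β × MRP = 4.2762% + -0.22 × 8.6515% = 2.37%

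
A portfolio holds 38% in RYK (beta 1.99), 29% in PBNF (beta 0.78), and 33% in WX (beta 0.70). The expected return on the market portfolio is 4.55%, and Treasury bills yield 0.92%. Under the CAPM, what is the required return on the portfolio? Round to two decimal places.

5.32%

β_P = Σ w_i β_i = 0.38×1.99 + 0.29×0.78 + 0.33×0.70 = 1.2134
MRP = 4.55% − 0.92% = 3.63%
E(R_P) = R_f + β_P × MRP = 0.92% + 1.2134 × 3.63% = 5.32%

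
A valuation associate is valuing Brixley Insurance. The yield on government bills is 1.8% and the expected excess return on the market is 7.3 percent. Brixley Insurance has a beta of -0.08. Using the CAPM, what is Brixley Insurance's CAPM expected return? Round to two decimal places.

E(R) = R_f + β × MRP = 1.8% + -0.08 × 7.3% = 1.22%

1.22%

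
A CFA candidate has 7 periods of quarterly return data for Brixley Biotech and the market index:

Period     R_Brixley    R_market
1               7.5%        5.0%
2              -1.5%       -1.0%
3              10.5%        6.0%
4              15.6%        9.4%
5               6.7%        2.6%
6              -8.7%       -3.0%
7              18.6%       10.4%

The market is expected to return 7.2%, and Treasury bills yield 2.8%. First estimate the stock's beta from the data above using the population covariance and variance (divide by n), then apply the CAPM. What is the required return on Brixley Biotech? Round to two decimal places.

11.00%

Mean R_i = (7.5 − 1.5 + 10.5 + 15.6 + 6.7 − 8.7 + 18.6) / 7 = 6.9571%
Mean R_m = (5.0 − 1.0 + 6.0 + 9.4 + 2.6 − 3.0 + 10.4) / 7 = 4.2000%
Σ(R_i − R̄_i)(R_m − R̄_m) = 281.0600  ⇒  Cov = 281.0600 / 7 = 40.1514
Σ(R_m − R̄_m)² = 150.8000  ⇒  Var(R_m) = 150.8000 / 7 = 21.5429
β = Cov / Var(R_m) = 40.1514 / 21.5429 = 1.8638
MRP = 7.2% − 2.8% = 4.40%
E(R) = R_f + β × MRP = 2.8% + 1.8638 × 4.4% = 11.00%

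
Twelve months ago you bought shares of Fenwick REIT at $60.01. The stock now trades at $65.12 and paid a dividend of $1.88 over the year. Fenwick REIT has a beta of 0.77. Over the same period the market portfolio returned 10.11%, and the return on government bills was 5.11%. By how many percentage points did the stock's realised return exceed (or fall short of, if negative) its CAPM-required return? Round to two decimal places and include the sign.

+2.69%

Realised HPR = (P1 + D1 − P0) / P0 = (65.12 + 1.88 − 60.01) / 60.01 = 6.99 / 60.01 = 11.6481%
MRP = 10.11% − 5.11% = 5.00%
CAPM required = R_f + β·MRP = 5.11% + 0.77 × 5.00% = 8.9600%
α = realised − required = 11.6481% − 8.9600% = +2.69%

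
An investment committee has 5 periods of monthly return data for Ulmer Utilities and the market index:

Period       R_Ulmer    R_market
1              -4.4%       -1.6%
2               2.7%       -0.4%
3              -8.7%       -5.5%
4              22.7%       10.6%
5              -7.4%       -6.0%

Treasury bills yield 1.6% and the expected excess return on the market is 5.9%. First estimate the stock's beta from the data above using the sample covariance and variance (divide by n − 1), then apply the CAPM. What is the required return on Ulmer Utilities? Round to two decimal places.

Mean R_i = (-4.4 + 2.7 − 8.7 + 22.7 − 7.4) / 5 = 0.9800%
Mean R_m = (-1.6 − 0.4 − 5.5 + 10.6 − 6.0) / 5 = -0.5800%
Σ(R_i − R̄_i)(R_m − R̄_m) = 341.6720  ⇒  Cov = 341.6720 / 4 = 85.4180
Σ(R_m − R̄_m)² = 179.6480  ⇒  Var(R_m) = 179.6480 / 4 = 44.9120
β = Cov / Var(R_m) = 85.4180 / 44.9120 = 1.9019
E(R) = R_f + β × MRP = 1.6% + 1.9019 × 5.9% = 12.82%

12.82%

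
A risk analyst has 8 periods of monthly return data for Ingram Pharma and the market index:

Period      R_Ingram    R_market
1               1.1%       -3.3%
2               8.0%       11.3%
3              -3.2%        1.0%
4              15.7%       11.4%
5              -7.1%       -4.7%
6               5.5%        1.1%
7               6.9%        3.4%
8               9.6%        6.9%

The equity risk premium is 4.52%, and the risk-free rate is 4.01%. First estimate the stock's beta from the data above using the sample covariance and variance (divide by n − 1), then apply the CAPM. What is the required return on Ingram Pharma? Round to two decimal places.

Mean R_i = (1.1 + 8.0 − 3.2 + 15.7 − 7.1 + 5.5 + 6.9 + 9.6) / 8 = 4.5625%
Mean R_m = (-3.3 + 11.3 + 1.0 + 11.4 − 4.7 + 1.1 + 3.4 + 6.9) / 8 = 3.3875%
Σ(R_i − R̄_i)(R_m − R̄_m) = 268.0263  ⇒  Cov = 268.0263 / 7 = 38.2895
Σ(R_m − R̄_m)² = 260.2088  ⇒  Var(R_m) = 260.2088 / 7 = 37.1727
β = Cov / Var(R_m) = 38.2895 / 37.1727 = 1.0300
E(R) = R_f + β × MRP = 4.01% + 1.0300 × 4.52% = 8.67%

8.67%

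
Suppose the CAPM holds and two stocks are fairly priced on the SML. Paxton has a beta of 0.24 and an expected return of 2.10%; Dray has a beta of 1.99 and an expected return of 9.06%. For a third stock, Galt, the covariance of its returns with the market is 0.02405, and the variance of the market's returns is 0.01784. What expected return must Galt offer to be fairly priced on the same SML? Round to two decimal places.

6.51%

MRP = (9.06% − 2.10%) / (1.99 − 0.24) = 3.9771%
R_f = 2.10% − 0.24 × 3.9771% = 1.1455%
β_Galt = Cov / Var(R_m) = 0.02405 / 0.01784 = 1.3481
E(R_Galt) = R_f + β × MRP = 1.1455% + 1.3481 × 3.9771% = 6.51%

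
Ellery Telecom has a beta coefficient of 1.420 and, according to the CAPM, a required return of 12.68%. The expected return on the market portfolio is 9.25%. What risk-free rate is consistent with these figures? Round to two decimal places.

1.08%

E(R) = R_f + β(E(R_m) − R_f) = R_f(1 − β) + β·E(R_m)
12.68% = R_f × (1 − 1.420) + 1.420 × 9.25%
12.68% = R_f × -0.420 + 13.13500%
R_f = (12.68% − 13.13500%) / -0.420 = 1.08%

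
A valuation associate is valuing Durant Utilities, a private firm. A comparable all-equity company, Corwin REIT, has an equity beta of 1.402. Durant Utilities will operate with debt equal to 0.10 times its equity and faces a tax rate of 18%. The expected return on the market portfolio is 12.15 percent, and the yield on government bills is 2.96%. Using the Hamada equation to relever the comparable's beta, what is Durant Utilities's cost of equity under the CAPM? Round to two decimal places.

β_L = β_U × [1 + (1 − t)(D/E)] = 1.402 × [1 + (1 − 0.18) × 0.10]
    = 1.402 × [1 + 0.82 × 0.10] = 1.402 × 1.0820 = 1.5170
MRP = 12.15% − 2.96% = 9.19%
E(R) = R_f + β_L × MRP = 2.96% + 1.5170 × 9.19% = 16.90%

16.90%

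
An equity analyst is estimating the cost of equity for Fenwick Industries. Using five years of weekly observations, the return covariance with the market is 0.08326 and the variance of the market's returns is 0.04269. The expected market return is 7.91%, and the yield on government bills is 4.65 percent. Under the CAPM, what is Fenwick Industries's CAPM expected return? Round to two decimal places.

11.01%

β = Cov(R_i, R_m) / Var(R_m) = 0.08326 / 0.04269 = 1.9503
MRP = 7.91% − 4.65% = 3.26%
E(R) = R_f + β × MRP = 4.65% + 1.9503 × 3.26% = 11.01%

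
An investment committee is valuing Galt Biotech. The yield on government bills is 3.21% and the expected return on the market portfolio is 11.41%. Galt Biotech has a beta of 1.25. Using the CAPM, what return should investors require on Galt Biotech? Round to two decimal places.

Market risk premium = E(R_m) − R_f = 11.41% − 3.21% = 8.20%
E(R) = R_f + β × MRP = 3.21% + 1.25 × 8.20% = 13.46%

13.46%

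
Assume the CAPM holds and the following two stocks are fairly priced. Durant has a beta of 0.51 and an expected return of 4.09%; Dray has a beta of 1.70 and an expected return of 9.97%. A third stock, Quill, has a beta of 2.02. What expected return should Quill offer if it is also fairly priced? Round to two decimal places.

11.55%

MRP (SML slope) = (9.97% − 4.09%) / (1.70 − 0.51) = 5.88% / 1.19 = 4.9412%
R_f (intercept) = 4.09% − 0.51 × 4.9412% = 1.5700%
E(R_Quill) = R_f + β × MRP = 1.5700% + 2.02 × 4.9412% = 11.55%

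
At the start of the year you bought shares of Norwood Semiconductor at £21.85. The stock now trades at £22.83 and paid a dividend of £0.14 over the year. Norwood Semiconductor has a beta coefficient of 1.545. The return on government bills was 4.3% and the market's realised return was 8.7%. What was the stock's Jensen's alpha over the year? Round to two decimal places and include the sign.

Realised HPR = (P1 + D1 − P0) / P0 = (22.83 + 0.14 − 21.85) / 21.85 = 1.12 / 21.85 = 5.1259%
MRP = 8.7% − 4.3% = 4.40%
CAPM required = R_f + β·MRP = 4.3% + 1.545 × 4.4% = 11.0980%
α = realised − required = 5.1259% − 11.0980% = -5.97%

-5.97%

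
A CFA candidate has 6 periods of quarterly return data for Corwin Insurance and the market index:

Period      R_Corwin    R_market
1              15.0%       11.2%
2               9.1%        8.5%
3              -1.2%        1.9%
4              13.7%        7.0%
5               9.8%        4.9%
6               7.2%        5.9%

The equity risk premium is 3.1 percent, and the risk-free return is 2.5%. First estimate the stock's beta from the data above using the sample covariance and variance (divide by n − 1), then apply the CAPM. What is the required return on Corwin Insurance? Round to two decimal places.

Mean R_i = (15.0 + 9.1 − 1.2 + 13.7 + 9.8 + 7.2) / 6 = 8.9333%
Mean R_m = (11.2 + 8.5 + 1.9 + 7.0 + 4.9 + 5.9) / 6 = 6.5667%
Σ(R_i − R̄_i)(R_m − R̄_m) = 77.4967  ⇒  Cov = 77.4967 / 5 = 15.4993
Σ(R_m − R̄_m)² = 50.3933  ⇒  Var(R_m) = 50.3933 / 5 = 10.0787
β = Cov / Var(R_m) = 15.4993 / 10.0787 = 1.5378
E(R) = R_f + β × MRP = 2.5% + 1.5378 × 3.1% = 7.27%

7.27%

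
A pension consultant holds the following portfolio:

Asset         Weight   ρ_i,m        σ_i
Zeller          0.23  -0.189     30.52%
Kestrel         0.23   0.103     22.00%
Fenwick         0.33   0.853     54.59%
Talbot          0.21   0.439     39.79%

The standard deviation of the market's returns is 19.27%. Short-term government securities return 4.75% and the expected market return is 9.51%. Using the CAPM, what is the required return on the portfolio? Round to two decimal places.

9.25%

β_Zeller = -0.189 × 30.52% / 19.27% = -0.2993
β_Kestrel = 0.103 × 22.00% / 19.27% = 0.1176
β_Fenwick = 0.853 × 54.59% / 19.27% = 2.4165
β_Talbot = 0.439 × 39.79% / 19.27% = 0.9065
β_P = Σ w_i β_i = 0.23×-0.2993 + 0.23×0.1176 + 0.33×2.4165 + 0.21×0.9065 = 0.9460
MRP = 9.51% − 4.75% = 4.76%
E(R_P) = R_f + β_P × MRP = 4.75% + 0.9460 × 4.76% = 9.25%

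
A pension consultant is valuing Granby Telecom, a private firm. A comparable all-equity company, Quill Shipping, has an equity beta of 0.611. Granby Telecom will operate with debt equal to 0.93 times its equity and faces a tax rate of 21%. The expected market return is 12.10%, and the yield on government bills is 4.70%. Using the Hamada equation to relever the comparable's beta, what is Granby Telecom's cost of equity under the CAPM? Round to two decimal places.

β_L = β_U × [1 + (1 − t)(D/E)] = 0.611 × [1 + (1 − 0.21) × 0.93]
    = 0.611 × [1 + 0.79 × 0.93] = 0.611 × 1.7347 = 1.0599
MRP = 12.10% − 4.70% = 7.40%
E(R) = R_f + β_L × MRP = 4.70% + 1.0599 × 7.40% = 12.54%

12.54%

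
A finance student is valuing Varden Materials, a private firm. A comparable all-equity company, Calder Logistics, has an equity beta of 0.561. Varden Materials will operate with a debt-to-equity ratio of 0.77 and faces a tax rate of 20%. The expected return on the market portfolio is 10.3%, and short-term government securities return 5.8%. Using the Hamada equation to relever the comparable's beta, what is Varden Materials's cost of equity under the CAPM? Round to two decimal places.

β_L = β_U × [1 + (1 − t)(D/E)] = 0.561 × [1 + (1 − 0.20) × 0.77]
    = 0.561 × [1 + 0.80 × 0.77] = 0.561 × 1.6160 = 0.9066
MRP = 10.3% − 5.8% = 4.50%
E(R) = R_f + β_L × MRP = 5.8% + 0.9066 × 4.5% = 9.88%

9.88%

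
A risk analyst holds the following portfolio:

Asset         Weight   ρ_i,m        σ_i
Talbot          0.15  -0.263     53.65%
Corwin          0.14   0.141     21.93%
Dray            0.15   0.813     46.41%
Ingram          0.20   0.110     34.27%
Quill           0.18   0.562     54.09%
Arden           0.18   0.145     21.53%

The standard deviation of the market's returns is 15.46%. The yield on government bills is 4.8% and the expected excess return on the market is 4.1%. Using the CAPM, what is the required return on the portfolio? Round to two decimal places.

7.65%

β_Talbot = -0.263 × 53.65% / 15.46% = -0.9127
β_Corwin = 0.141 × 21.93% / 15.46% = 0.2000
β_Dray = 0.813 × 46.41% / 15.46% = 2.4406
β_Ingram = 0.110 × 34.27% / 15.46% = 0.2438
β_Quill = 0.562 × 54.09% / 15.46% = 1.9663
β_Arden = 0.145 × 21.53% / 15.46% = 0.2019
β_P = Σ w_i β_i = 0.15×-0.9127 + 0.14×0.2000 + 0.15×2.4406 + 0.20×0.2438 + 0.18×1.9663 + 0.18×0.2019 = 0.6962
E(R_P) = R_f + β_P × MRP = 4.8% + 0.6962 × 4.1% = 7.65%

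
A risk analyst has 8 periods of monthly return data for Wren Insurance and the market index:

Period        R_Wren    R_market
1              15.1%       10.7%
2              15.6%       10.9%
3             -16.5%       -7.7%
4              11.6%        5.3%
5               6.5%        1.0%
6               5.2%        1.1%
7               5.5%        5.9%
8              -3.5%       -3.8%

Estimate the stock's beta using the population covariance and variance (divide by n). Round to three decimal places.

1.523

Mean R_i = (15.1 + 15.6 − 16.5 + 11.6 + 6.5 + 5.2 + 5.5 − 3.5) / 8 = 4.9375%
Mean R_m = (10.7 + 10.9 − 7.7 + 5.3 + 1.0 + 1.1 + 5.9 − 3.8) / 8 = 2.9250%
Σ(R_i − R̄_i)(R_m − R̄_m) = 462.5725  ⇒  Cov = 462.5725 / 8 = 57.8216
Σ(R_m − R̄_m)² = 303.6950  ⇒  Var(R_m) = 303.6950 / 8 = 37.9619
β = Cov / Var(R_m) = 57.8216 / 37.9619 = 1.5231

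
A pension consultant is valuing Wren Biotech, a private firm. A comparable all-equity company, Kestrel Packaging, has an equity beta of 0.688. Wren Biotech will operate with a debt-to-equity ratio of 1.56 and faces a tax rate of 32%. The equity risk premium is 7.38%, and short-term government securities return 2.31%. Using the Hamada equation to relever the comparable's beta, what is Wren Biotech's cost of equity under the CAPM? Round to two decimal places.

β_L = β_U × [1 + (1 − t)(D/E)] = 0.688 × [1 + (1 − 0.32) × 1.56]
    = 0.688 × [1 + 0.68 × 1.56] = 0.688 × 2.0608 = 1.4178
E(R) = R_f + β_L × MRP = 2.31% + 1.4178 × 7.38% = 12.77%

12.77%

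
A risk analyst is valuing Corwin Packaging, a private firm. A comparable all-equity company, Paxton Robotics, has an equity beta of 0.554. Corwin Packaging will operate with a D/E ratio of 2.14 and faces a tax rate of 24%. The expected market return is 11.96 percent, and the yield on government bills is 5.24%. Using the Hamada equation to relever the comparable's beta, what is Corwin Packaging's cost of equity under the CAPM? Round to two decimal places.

β_L = β_U × [1 + (1 − t)(D/E)] = 0.554 × [1 + (1 − 0.24) × 2.14]
    = 0.554 × [1 + 0.76 × 2.14] = 0.554 × 2.6264 = 1.4550
MRP = 11.96% − 5.24% = 6.72%
E(R) = R_f + β_L × MRP = 5.24% + 1.4550 × 6.72% = 15.02%

15.02%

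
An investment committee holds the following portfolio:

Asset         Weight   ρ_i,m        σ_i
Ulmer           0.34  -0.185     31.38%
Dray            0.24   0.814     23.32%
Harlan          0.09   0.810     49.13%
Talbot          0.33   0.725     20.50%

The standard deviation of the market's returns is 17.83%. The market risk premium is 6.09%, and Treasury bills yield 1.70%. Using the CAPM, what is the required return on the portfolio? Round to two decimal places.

5.48%

β_Ulmer = -0.185 × 31.38% / 17.83% = -0.3256
β_Dray = 0.814 × 23.32% / 17.83% = 1.0646
β_Harlan = 0.810 × 49.13% / 17.83% = 2.2319
β_Talbot = 0.725 × 20.50% / 17.83% = 0.8336
β_P = Σ w_i β_i = 0.34×-0.3256 + 0.24×1.0646 + 0.09×2.2319 + 0.33×0.8336 = 0.6208
E(R_P) = R_f + β_P × MRP = 1.70% + 0.6208 × 6.09% = 5.48%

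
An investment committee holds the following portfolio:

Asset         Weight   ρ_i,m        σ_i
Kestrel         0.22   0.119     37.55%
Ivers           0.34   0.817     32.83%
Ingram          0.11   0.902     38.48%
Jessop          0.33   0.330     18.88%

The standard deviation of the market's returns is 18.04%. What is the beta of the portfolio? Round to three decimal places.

0.886

β_Kestrel = 0.119 × 37.55% / 18.04% = 0.2477
β_Ivers = 0.817 × 32.83% / 18.04% = 1.4868
β_Ingram = 0.902 × 38.48% / 18.04% = 1.9240
β_Jessop = 0.330 × 18.88% / 18.04% = 0.3454
β_P = Σ w_i β_i = 0.22×0.2477 + 0.34×1.4868 + 0.11×1.9240 + 0.33×0.3454 = 0.8856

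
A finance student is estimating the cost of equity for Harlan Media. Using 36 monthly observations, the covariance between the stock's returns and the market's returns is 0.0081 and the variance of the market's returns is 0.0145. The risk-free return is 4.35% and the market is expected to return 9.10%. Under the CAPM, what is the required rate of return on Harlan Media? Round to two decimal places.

β = Cov(R_i, R_m) / Var(R_m) = 0.0081 / 0.0145 = 0.5586
MRP = 9.10% − 4.35% = 4.75%
E(R) = R_f + β × MRP = 4.35% + 0.5586 × 4.75% = 7.00%

7.00%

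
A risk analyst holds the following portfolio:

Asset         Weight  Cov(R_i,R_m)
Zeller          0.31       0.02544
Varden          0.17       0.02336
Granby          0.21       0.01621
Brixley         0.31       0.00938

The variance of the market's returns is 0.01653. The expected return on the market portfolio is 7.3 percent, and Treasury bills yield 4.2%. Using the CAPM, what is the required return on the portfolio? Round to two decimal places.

7.61%

β_Zeller = 0.02544 / 0.01653 = 1.5390
β_Varden = 0.02336 / 0.01653 = 1.4132
β_Granby = 0.01621 / 0.01653 = 0.9806
β_Brixley = 0.00938 / 0.01653 = 0.5675
β_P = Σ w_i β_i = 0.31×1.5390 + 0.17×1.4132 + 0.21×0.9806 + 0.31×0.5675 = 1.0992
MRP = 7.3% − 4.2% = 3.10%
E(R_P) = R_f + β_P × MRP = 4.2% + 1.0992 × 3.1% = 7.61%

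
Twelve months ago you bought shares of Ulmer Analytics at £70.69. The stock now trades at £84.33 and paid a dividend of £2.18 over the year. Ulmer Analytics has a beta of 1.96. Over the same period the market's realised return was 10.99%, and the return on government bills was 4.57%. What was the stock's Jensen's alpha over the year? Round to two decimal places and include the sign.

+5.23%

Realised HPR = (P1 + D1 − P0) / P0 = (84.33 + 2.18 − 70.69) / 70.69 = 15.82 / 70.69 = 22.3794%
MRP = 10.99% − 4.57% = 6.42%
CAPM required = R_f + β·MRP = 4.57% + 1.96 × 6.42% = 17.1532%
α = realised − required = 22.3794% − 17.1532% = +5.23%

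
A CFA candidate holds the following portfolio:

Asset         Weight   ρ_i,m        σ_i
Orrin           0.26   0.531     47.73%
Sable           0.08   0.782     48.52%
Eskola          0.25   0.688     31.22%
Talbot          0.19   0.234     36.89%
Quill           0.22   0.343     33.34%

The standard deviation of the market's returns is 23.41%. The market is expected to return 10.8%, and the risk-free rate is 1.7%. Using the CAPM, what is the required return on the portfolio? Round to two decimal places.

β_Orrin = 0.531 × 47.73% / 23.41% = 1.0826
β_Sable = 0.782 × 48.52% / 23.41% = 1.6208
β_Eskola = 0.688 × 31.22% / 23.41% = 0.9175
β_Talbot = 0.234 × 36.89% / 23.41% = 0.3687
β_Quill = 0.343 × 33.34% / 23.41% = 0.4885
β_P = Σ w_i β_i = 0.26×1.0826 + 0.08×1.6208 + 0.25×0.9175 + 0.19×0.3687 + 0.22×0.4885 = 0.8180
MRP = 10.8% − 1.7% = 9.10%
E(R_P) = R_f + β_P × MRP = 1.7% + 0.8180 × 9.1% = 9.14%

9.14%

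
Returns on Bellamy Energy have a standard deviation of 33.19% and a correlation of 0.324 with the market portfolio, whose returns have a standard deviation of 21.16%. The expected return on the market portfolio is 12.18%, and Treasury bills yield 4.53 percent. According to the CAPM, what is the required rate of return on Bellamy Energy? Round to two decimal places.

8.42%

β = ρ × σ_i / σ_m = 0.324 × 33.19% / 21.16% = 0.5082
MRP = 12.18% − 4.53% = 7.65%
E(R) = 4.53% + 0.5082 × 7.65% = 8.42%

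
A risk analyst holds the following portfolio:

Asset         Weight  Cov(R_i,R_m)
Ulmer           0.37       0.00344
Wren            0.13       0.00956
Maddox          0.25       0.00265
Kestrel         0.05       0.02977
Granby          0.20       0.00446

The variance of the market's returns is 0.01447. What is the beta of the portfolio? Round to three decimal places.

β_Ulmer = 0.00344 / 0.01447 = 0.2377
β_Wren = 0.00956 / 0.01447 = 0.6607
β_Maddox = 0.00265 / 0.01447 = 0.1831
β_Kestrel = 0.02977 / 0.01447 = 2.0574
β_Granby = 0.00446 / 0.01447 = 0.3082
β_P = Σ w_i β_i = 0.37×0.2377 + 0.13×0.6607 + 0.25×0.1831 + 0.05×2.0574 + 0.20×0.3082 = 0.3841

0.384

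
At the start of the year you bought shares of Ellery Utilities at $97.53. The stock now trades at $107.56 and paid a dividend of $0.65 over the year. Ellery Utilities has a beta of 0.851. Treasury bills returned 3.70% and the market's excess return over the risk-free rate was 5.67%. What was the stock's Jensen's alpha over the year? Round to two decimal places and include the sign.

Realised HPR = (P1 + D1 − P0) / P0 = (107.56 + 0.65 − 97.53) / 97.53 = 10.68 / 97.53 = 10.9505%
CAPM required = R_f + β·MRP = 3.70% + 0.851 × 5.67% = 8.52517%
α = realised − required = 10.9505% − 8.52517% = +2.43%

+2.43%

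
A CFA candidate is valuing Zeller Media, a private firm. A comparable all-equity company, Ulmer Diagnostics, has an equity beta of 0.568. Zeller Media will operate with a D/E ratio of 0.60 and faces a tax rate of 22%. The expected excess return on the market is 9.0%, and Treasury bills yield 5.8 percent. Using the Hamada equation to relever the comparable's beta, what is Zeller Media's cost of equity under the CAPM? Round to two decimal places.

β_L = β_U × [1 + (1 − t)(D/E)] = 0.568 × [1 + (1 − 0.22) × 0.60]
    = 0.568 × [1 + 0.78 × 0.60] = 0.568 × 1.4680 = 0.8338
E(R) = R_f + β_L × MRP = 5.8% + 0.8338 × 9.0% = 13.30%

13.30%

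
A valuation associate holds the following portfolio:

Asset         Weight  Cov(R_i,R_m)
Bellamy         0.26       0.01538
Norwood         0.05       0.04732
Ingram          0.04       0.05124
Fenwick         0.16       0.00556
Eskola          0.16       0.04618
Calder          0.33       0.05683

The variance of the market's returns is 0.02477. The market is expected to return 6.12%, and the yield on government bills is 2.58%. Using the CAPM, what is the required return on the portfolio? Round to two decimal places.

β_Bellamy = 0.01538 / 0.02477 = 0.6209
β_Norwood = 0.04732 / 0.02477 = 1.9104
β_Ingram = 0.05124 / 0.02477 = 2.0686
β_Fenwick = 0.00556 / 0.02477 = 0.2245
β_Eskola = 0.04618 / 0.02477 = 1.8644
β_Calder = 0.05683 / 0.02477 = 2.2943
β_P = Σ w_i β_i = 0.26×0.6209 + 0.05×1.9104 + 0.04×2.0686 + 0.16×0.2245 + 0.16×1.8644 + 0.33×2.2943 = 1.4310
MRP = 6.12% − 2.58% = 3.54%
E(R_P) = R_f + β_P × MRP = 2.58% + 1.4310 × 3.54% = 7.65%

7.65%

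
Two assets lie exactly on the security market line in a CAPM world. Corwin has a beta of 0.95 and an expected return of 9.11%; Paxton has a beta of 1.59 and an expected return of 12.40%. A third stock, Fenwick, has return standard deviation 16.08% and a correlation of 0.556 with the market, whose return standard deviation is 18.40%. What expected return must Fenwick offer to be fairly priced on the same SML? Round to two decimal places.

MRP = (12.40% − 9.11%) / (1.59 − 0.95) = 5.1406%
R_f = 9.11% − 0.95 × 5.1406% = 4.2264%
β_Fenwick = ρ·σ_i/σ_m = 0.556 × 16.08 / 18.40 = 0.4859
E(R_Fenwick) = R_f + β × MRP = 4.2264% + 0.4859 × 5.1406% = 6.72%

6.72%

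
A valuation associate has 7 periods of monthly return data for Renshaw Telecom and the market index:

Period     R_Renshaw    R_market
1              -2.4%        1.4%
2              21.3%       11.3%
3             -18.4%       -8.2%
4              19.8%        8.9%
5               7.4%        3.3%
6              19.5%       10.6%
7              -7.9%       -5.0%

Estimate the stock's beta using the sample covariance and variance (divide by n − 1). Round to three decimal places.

Mean R_i = (-2.4 + 21.3 − 18.4 + 19.8 + 7.4 + 19.5 − 7.9) / 7 = 5.6143%
Mean R_m = (1.4 + 11.3 − 8.2 + 8.9 + 3.3 + 10.6 − 5.0) / 7 = 3.1857%
Σ(R_i − R̄_i)(R_m − R̄_m) = 709.8514  ⇒  Cov = 709.8514 / 6 = 118.3086
Σ(R_m − R̄_m)² = 353.3086  ⇒  Var(R_m) = 353.3086 / 6 = 58.8848
β = Cov / Var(R_m) = 118.3086 / 58.8848 = 2.0092

2.009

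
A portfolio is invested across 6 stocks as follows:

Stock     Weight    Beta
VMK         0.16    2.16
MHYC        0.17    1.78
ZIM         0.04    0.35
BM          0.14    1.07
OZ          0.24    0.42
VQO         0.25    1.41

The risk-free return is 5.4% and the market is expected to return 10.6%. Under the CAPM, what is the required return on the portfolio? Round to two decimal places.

11.98%

β_P = Σ w_i β_i = 0.16×2.16 + 0.17×1.78 + 0.04×0.35 + 0.14×1.07 + 0.24×0.42 + 0.25×1.41 = 1.2653
MRP = 10.6% − 5.4% = 5.20%
E(R_P) = R_f + β_P × MRP = 5.4% + 1.2653 × 5.2% = 11.98%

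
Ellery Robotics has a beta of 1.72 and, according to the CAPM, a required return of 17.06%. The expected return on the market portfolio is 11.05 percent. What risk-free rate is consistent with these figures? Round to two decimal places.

2.70%

E(R) = R_f + β(E(R_m) − R_f) = R_f(1 − β) + β·E(R_m)
17.06% = R_f × (1 − 1.72) + 1.72 × 11.05%
17.06% = R_f × -0.72 + 19.0060%
R_f = (17.06% − 19.0060%) / -0.72 = 2.70%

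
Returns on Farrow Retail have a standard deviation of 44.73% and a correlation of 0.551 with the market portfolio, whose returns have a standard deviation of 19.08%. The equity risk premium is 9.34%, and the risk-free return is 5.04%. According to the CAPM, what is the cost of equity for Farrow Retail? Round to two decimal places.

β = ρ × σ_i / σ_m = 0.551 × 44.73% / 19.08% = 1.2917
E(R) = 5.04% + 1.2917 × 9.34% = 17.10%

17.10%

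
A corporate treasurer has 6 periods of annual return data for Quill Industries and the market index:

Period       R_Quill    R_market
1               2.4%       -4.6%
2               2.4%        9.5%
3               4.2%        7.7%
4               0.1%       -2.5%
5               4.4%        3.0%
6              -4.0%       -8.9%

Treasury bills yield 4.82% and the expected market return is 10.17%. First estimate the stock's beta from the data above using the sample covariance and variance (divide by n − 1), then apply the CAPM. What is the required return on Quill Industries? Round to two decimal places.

Mean R_i = (2.4 + 2.4 + 4.2 + 0.1 + 4.4 − 4.0) / 6 = 1.5833%
Mean R_m = (-4.6 + 9.5 + 7.7 − 2.5 + 3.0 − 8.9) / 6 = 0.7000%
Σ(R_i − R̄_i)(R_m − R̄_m) = 86.0000  ⇒  Cov = 86.0000 / 5 = 17.2000
Σ(R_m − R̄_m)² = 262.2200  ⇒  Var(R_m) = 262.2200 / 5 = 52.4440
β = Cov / Var(R_m) = 17.2000 / 52.4440 = 0.3280
MRP = 10.17% − 4.82% = 5.35%
E(R) = R_f + β × MRP = 4.82% + 0.3280 × 5.35% = 6.57%

6.57%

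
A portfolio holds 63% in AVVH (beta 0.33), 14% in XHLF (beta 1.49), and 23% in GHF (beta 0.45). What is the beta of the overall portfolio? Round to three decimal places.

0.520

β_P = Σ w_i β_i = 0.63×0.33 + 0.14×1.49 + 0.23×0.45 = 0.5200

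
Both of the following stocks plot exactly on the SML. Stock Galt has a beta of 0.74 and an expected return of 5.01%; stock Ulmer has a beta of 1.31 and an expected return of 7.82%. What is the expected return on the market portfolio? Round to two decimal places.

6.29%

Both satisfy E(R) = R_f + β·MRP, so the slope of the SML is
MRP = (7.82% − 5.01%) / (1.31 − 0.74) = 2.81% / 0.57 = 4.9298%
R_f = E(R_Galt) − β_Galt·MRP = 5.01% − 0.74 × 4.9298% = 1.3619%
E(R_m) = R_f + MRP = 1.3619% + 4.9298% = 6.29%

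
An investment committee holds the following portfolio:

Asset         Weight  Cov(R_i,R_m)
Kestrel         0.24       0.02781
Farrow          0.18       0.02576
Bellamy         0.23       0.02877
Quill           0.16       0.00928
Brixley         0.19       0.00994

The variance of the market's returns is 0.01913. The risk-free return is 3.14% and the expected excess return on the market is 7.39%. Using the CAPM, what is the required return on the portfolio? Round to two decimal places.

β_Kestrel = 0.02781 / 0.01913 = 1.4537
β_Farrow = 0.02576 / 0.01913 = 1.3466
β_Bellamy = 0.02877 / 0.01913 = 1.5039
β_Quill = 0.00928 / 0.01913 = 0.4851
β_Brixley = 0.00994 / 0.01913 = 0.5196
β_P = Σ w_i β_i = 0.24×1.4537 + 0.18×1.3466 + 0.23×1.5039 + 0.16×0.4851 + 0.19×0.5196 = 1.1135
E(R_P) = R_f + β_P × MRP = 3.14% + 1.1135 × 7.39% = 11.37%

11.37%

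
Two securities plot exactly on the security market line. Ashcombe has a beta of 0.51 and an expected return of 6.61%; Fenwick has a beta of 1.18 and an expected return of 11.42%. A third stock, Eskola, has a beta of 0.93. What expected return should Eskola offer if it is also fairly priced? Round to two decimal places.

9.63%

MRP (SML slope) = (11.42% − 6.61%) / (1.18 − 0.51) = 4.81% / 0.67 = 7.1791%
R_f (intercept) = 6.61% − 0.51 × 7.1791% = 2.9487%
E(R_Eskola) = R_f + β × MRP = 2.9487% + 0.93 × 7.1791% = 9.63%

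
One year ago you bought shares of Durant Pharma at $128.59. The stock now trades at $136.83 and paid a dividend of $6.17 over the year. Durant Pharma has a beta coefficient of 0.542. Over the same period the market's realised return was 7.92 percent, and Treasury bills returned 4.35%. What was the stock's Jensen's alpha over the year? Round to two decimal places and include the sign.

Realised HPR = (P1 + D1 − P0) / P0 = (136.83 + 6.17 − 128.59) / 128.59 = 14.41 / 128.59 = 11.2062%
MRP = 7.92% − 4.35% = 3.57%
CAPM required = R_f + β·MRP = 4.35% + 0.542 × 3.57% = 6.28494%
α = realised − required = 11.2062% − 6.28494% = +4.92%

+4.92%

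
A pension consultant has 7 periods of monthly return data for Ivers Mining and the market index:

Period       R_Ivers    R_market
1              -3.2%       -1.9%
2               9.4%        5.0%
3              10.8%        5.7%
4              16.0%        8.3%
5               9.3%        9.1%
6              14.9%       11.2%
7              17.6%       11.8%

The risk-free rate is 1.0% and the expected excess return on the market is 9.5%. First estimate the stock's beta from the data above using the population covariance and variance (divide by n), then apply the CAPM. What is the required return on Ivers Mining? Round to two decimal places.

Mean R_i = (-3.2 + 9.4 + 10.8 + 16.0 + 9.3 + 14.9 + 17.6) / 7 = 10.6857%
Mean R_m = (-1.9 + 5.0 + 5.7 + 8.3 + 9.1 + 11.2 + 11.8) / 7 = 7.0286%
Σ(R_i − R̄_i)(R_m − R̄_m) = 180.8929  ⇒  Cov = 180.8929 / 7 = 25.8418
Σ(R_m − R̄_m)² = 131.6743  ⇒  Var(R_m) = 131.6743 / 7 = 18.8106
β = Cov / Var(R_m) = 25.8418 / 18.8106 = 1.3738
E(R) = R_f + β × MRP = 1.0% + 1.3738 × 9.5% = 14.05%

14.05%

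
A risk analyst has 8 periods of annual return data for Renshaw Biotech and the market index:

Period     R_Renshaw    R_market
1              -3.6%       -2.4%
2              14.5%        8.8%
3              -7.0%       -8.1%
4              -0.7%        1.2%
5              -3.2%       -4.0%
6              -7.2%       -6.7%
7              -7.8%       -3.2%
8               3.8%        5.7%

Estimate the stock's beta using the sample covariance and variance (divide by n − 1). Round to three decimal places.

Mean R_i = (-3.6 + 14.5 − 7.0 − 0.7 − 3.2 − 7.2 − 7.8 + 3.8) / 8 = -1.4000%
Mean R_m = (-2.4 + 8.8 − 8.1 + 1.2 − 4.0 − 6.7 − 3.2 + 5.7) / 8 = -1.0875%
Σ(R_i − R̄_i)(R_m − R̄_m) = 287.5800  ⇒  Cov = 287.5800 / 7 = 41.0829
Σ(R_m − R̄_m)² = 244.4088  ⇒  Var(R_m) = 244.4088 / 7 = 34.9155
β = Cov / Var(R_m) = 41.0829 / 34.9155 = 1.1766

1.177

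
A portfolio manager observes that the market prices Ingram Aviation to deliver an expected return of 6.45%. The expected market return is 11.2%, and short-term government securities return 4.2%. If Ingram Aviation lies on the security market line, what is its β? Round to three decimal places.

MRP = 11.2% − 4.2% = 7.00%
β = (E(R) − R_f) / MRP = (6.45% − 4.2%) / 7.0% = 2.25% / 7.0% = 0.321

0.321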